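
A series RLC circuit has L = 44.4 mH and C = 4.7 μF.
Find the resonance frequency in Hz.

Step 1 — Resonance condition Im(Z)=0 gives ω₀ = 1/√(LC).
Step 2 — ω₀ = 1/√(0.0444·4.7e-06) = 2189 rad/s.
Step 3 — f₀ = ω₀/(2π) = 348.4 Hz.

f₀ = 348.4 Hz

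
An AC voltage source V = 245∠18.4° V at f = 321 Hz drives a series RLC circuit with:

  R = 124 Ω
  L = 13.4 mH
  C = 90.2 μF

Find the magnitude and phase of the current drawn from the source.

Step 1 — Angular frequency: ω = 2π·f = 2π·321 = 2017 rad/s.
Step 2 — Component impedances:
  R: Z = R = 124 Ω
  L: Z = jωL = j·2017·0.0134 = 0 + j27.03 Ω
  C: Z = 1/(jωC) = -j/(ω·C) = 0 - j5.497 Ω
Step 3 — Series combination: Z_total = R + L + C = 124 + j21.53 Ω = 125.9∠9.8° Ω.
Step 4 — Source phasor: V = 245∠18.4° V = 232.5 + j77.33 V.
Step 5 — Ohm's law: I = V / Z_total = (232.5 + j77.33) / (124 + j21.53) = 1.925 + j0.2894 A.
Step 6 — Convert to polar: |I| = 1.947 A, ∠I = 8.6°.

I = 1.947∠8.6° A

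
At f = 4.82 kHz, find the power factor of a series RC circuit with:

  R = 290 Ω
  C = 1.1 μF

Step 1 — Angular frequency: ω = 2π·f = 2π·4820 = 3.028e+04 rad/s.
Step 2 — Component impedances:
  R: Z = R = 290 Ω
  C: Z = 1/(jωC) = -j/(ω·C) = 0 - j30.02 Ω
Step 3 — Series combination: Z_total = R + C = 290 - j30.02 Ω = 291.5∠-5.9° Ω.
Step 4 — Power factor: PF = cos(φ) = Re(Z)/|Z| = 290/291.55 = 0.9947.
Step 5 — Type: Im(Z) = -30.02 ⇒ leading (phase φ = -5.9°).

PF = 0.9947 (leading, φ = -5.9°)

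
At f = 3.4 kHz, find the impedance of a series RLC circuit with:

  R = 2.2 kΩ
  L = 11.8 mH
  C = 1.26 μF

Step 1 — Angular frequency: ω = 2π·f = 2π·3400 = 2.136e+04 rad/s.
Step 2 — Component impedances:
  R: Z = R = 2200 Ω
  L: Z = jωL = j·2.136e+04·0.0118 = 0 + j252.1 Ω
  C: Z = 1/(jωC) = -j/(ω·C) = 0 - j37.15 Ω
Step 3 — Series combination: Z_total = R + L + C = 2200 + j214.9 Ω = 2210∠5.6° Ω.

Z = 2200 + j214.9 Ω = 2210∠5.6° Ω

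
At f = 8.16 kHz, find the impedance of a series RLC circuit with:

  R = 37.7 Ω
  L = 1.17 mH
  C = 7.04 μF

Step 1 — Angular frequency: ω = 2π·f = 2π·8160 = 5.127e+04 rad/s.
Step 2 — Component impedances:
  R: Z = R = 37.7 Ω
  L: Z = jωL = j·5.127e+04·0.00117 = 0 + j59.99 Ω
  C: Z = 1/(jωC) = -j/(ω·C) = 0 - j2.77 Ω
Step 3 — Series combination: Z_total = R + L + C = 37.7 + j57.22 Ω = 68.52∠56.6° Ω.

Z = 37.7 + j57.22 Ω = 68.52∠56.6° Ω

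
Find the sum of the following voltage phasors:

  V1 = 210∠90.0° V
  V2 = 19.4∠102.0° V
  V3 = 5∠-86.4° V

Step 1 — Convert each phasor to rectangular form:
  V1 = 210·(cos(90.0°) + j·sin(90.0°)) = 0 + j210 V
  V2 = 19.4·(cos(102.0°) + j·sin(102.0°)) = -4.033 + j18.98 V
  V3 = 5·(cos(-86.4°) + j·sin(-86.4°)) = 0.314 - j4.99 V
Step 2 — Sum components: V_total = -3.72 + j224 V.
Step 3 — Convert to polar: |V_total| = 224 V, ∠V_total = 91.0°.

V_total = 224∠91.0° V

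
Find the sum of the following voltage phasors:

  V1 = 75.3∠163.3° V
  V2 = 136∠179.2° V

Step 1 — Convert each phasor to rectangular form:
  V1 = 75.3·(cos(163.3°) + j·sin(163.3°)) = -72.12 + j21.64 V
  V2 = 136·(cos(179.2°) + j·sin(179.2°)) = -136 + j1.899 V
Step 2 — Sum components: V_total = -208.1 + j23.54 V.
Step 3 — Convert to polar: |V_total| = 209.4 V, ∠V_total = 173.5°.

V_total = 209.4∠173.5° V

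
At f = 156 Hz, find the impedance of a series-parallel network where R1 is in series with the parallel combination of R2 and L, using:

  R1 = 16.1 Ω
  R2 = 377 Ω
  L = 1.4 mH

Step 1 — Angular frequency: ω = 2π·f = 2π·156 = 980.2 rad/s.
Step 2 — Component impedances:
  R1: Z = R = 16.1 Ω
  R2: Z = R = 377 Ω
  L: Z = jωL = j·980.2·0.0014 = 0 + j1.372 Ω
Step 3 — Parallel branch: R2 || L = 1/(1/R2 + 1/L) = 0.004995 + j1.372 Ω.
Step 4 — Series with R1: Z_total = R1 + (R2 || L) = 16.1 + j1.372 Ω = 16.16∠4.9° Ω.

Z = 16.1 + j1.372 Ω = 16.16∠4.9° Ω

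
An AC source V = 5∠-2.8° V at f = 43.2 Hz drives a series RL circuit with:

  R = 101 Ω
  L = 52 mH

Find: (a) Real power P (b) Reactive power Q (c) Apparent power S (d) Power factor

Step 1 — Angular frequency: ω = 2π·f = 2π·43.2 = 271.4 rad/s.
Step 2 — Component impedances:
  R: Z = R = 101 Ω
  L: Z = jωL = j·271.4·0.052 = 0 + j14.11 Ω
Step 3 — Series combination: Z_total = R + L = 101 + j14.11 Ω = 102∠8.0° Ω.
Step 4 — Source phasor: V = 5∠-2.8° V = 4.994 - j0.2442 V.
Step 5 — Current: I = V / Z = 0.04817 - j0.00915 A = 0.04903∠-10.8° A.
Step 6 — Complex power: S = V·I* = 0.2428 + j0.03393 VA.
Step 7 — Real power: P = Re(S) = 0.2428 W.
Step 8 — Reactive power: Q = Im(S) = 0.03393 VAR.
Step 9 — Apparent power: |S| = 0.2451 VA.
Step 10 — Power factor: PF = P/|S| = 0.9904 (lagging).

(a) P = 0.2428 W  (b) Q = 0.03393 VAR  (c) S = 0.2451 VA  (d) PF = 0.9904 (lagging)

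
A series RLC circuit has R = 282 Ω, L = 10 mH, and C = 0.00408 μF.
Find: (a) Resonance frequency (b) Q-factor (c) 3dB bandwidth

Step 1 — Resonance: ω₀ = 1/√(LC) = 1/√(0.01·4.08e-09) = 1.566e+05 rad/s.
Step 2 — f₀ = ω₀/(2π) = 2.492e+04 Hz.
Step 3 — Series Q: Q = ω₀L/R = 1.566e+05·0.01/282 = 5.552.
Step 4 — Bandwidth: Δω = ω₀/Q = 2.82e+04 rad/s; BW = Δω/(2π) = 4488 Hz.

(a) f₀ = 2.492e+04 Hz  (b) Q = 5.552  (c) BW = 4488 Hz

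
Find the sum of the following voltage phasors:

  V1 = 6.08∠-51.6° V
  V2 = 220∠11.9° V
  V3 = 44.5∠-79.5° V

Step 1 — Convert each phasor to rectangular form:
  V1 = 6.08·(cos(-51.6°) + j·sin(-51.6°)) = 3.777 - j4.765 V
  V2 = 220·(cos(11.9°) + j·sin(11.9°)) = 215.3 + j45.36 V
  V3 = 44.5·(cos(-79.5°) + j·sin(-79.5°)) = 8.109 - j43.75 V
Step 2 — Sum components: V_total = 227.2 - j3.155 V.
Step 3 — Convert to polar: |V_total| = 227.2 V, ∠V_total = -0.8°.

V_total = 227.2∠-0.8° V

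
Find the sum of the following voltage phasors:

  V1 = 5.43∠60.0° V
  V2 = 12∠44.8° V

Step 1 — Convert each phasor to rectangular form:
  V1 = 5.43·(cos(60.0°) + j·sin(60.0°)) = 2.715 + j4.703 V
  V2 = 12·(cos(44.8°) + j·sin(44.8°)) = 8.515 + j8.456 V
Step 2 — Sum components: V_total = 11.23 + j13.16 V.
Step 3 — Convert to polar: |V_total| = 17.3 V, ∠V_total = 49.5°.

V_total = 17.3∠49.5° V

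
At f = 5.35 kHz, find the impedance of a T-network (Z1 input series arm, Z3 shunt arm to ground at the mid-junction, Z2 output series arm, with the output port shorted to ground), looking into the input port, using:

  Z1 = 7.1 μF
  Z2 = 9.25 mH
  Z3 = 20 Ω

Step 1 — Angular frequency: ω = 2π·f = 2π·5350 = 3.362e+04 rad/s.
Step 2 — Component impedances:
  Z1: Z = 1/(jωC) = -j/(ω·C) = 0 - j4.19 Ω
  Z2: Z = jωL = j·3.362e+04·0.00925 = 0 + j310.9 Ω
  Z3: Z = R = 20 Ω
Step 3 — With the output port shorted to ground, the output series arm Z2 runs from the junction to ground; the shunt arm Z3 also runs from the junction to ground. They appear in parallel: Z3 || Z2 = 19.92 + j1.281 Ω.
Step 4 — Series with input arm Z1: Z_in = Z1 + (Z3 || Z2) = 19.92 - j2.909 Ω = 20.13∠-8.3° Ω.

Z = 19.92 - j2.909 Ω = 20.13∠-8.3° Ω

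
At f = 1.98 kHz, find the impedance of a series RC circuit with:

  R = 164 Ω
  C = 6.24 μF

Step 1 — Angular frequency: ω = 2π·f = 2π·1980 = 1.244e+04 rad/s.
Step 2 — Component impedances:
  R: Z = R = 164 Ω
  C: Z = 1/(jωC) = -j/(ω·C) = 0 - j12.88 Ω
Step 3 — Series combination: Z_total = R + C = 164 - j12.88 Ω = 164.5∠-4.5° Ω.

Z = 164 - j12.88 Ω = 164.5∠-4.5° Ω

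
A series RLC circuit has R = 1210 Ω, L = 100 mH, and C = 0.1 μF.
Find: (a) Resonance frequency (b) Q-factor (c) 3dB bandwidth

Step 1 — Resonance condition Im(Z)=0 gives ω₀ = 1/√(LC).
Step 2 — ω₀ = 1/√(0.1·1e-07) = 1e+04 rad/s.
Step 3 — f₀ = ω₀/(2π) = 1592 Hz.
Step 4 — Series Q: Q = ω₀L/R = 1e+04·0.1/1210 = 0.8264.
Step 5 — 3dB bandwidth: Δω = ω₀/Q = 1.21e+04 rad/s; BW = Δω/(2π) = 1926 Hz.

(a) f₀ = 1592 Hz  (b) Q = 0.8264  (c) BW = 1926 Hz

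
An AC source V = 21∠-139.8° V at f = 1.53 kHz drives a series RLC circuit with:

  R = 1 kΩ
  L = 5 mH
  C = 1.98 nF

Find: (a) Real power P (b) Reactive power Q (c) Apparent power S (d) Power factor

Step 1 — Angular frequency: ω = 2π·f = 2π·1530 = 9613 rad/s.
Step 2 — Component impedances:
  R: Z = R = 1000 Ω
  L: Z = jωL = j·9613·0.005 = 0 + j48.07 Ω
  C: Z = 1/(jωC) = -j/(ω·C) = 0 - j5.254e+04 Ω
Step 3 — Series combination: Z_total = R + L + C = 1000 - j5.249e+04 Ω = 5.25e+04∠-88.9° Ω.
Step 4 — Source phasor: V = 21∠-139.8° V = -16.04 - j13.55 V.
Step 5 — Current: I = V / Z = 0.0002523 - j0.0003104 A = 0.0004∠-50.9° A.
Step 6 — Complex power: S = V·I* = 0.00016 - j0.008399 VA.
Step 7 — Real power: P = Re(S) = 0.00016 W.
Step 8 — Reactive power: Q = Im(S) = -0.008399 VAR.
Step 9 — Apparent power: |S| = 0.0084 VA.
Step 10 — Power factor: PF = P/|S| = 0.01905 (leading).

(a) P = 0.00016 W  (b) Q = -0.008399 VAR  (c) S = 0.0084 VA  (d) PF = 0.01905 (leading)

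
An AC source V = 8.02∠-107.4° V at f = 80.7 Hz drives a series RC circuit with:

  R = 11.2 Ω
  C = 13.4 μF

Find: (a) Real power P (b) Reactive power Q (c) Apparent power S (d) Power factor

Step 1 — Angular frequency: ω = 2π·f = 2π·80.7 = 507.1 rad/s.
Step 2 — Component impedances:
  R: Z = R = 11.2 Ω
  C: Z = 1/(jωC) = -j/(ω·C) = 0 - j147.2 Ω
Step 3 — Series combination: Z_total = R + C = 11.2 - j147.2 Ω = 147.6∠-85.6° Ω.
Step 4 — Source phasor: V = 8.02∠-107.4° V = -2.398 - j7.653 V.
Step 5 — Current: I = V / Z = 0.05047 - j0.02014 A = 0.05433∠-21.8° A.
Step 6 — Complex power: S = V·I* = 0.03307 - j0.4345 VA.
Step 7 — Real power: P = Re(S) = 0.03307 W.
Step 8 — Reactive power: Q = Im(S) = -0.4345 VAR.
Step 9 — Apparent power: |S| = 0.4358 VA.
Step 10 — Power factor: PF = P/|S| = 0.07588 (leading).

(a) P = 0.03307 W  (b) Q = -0.4345 VAR  (c) S = 0.4358 VA  (d) PF = 0.07588 (leading)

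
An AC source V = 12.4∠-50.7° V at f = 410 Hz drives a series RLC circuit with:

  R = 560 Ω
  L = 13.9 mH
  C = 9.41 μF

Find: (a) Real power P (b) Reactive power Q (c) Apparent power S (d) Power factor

Step 1 — Angular frequency: ω = 2π·f = 2π·410 = 2576 rad/s.
Step 2 — Component impedances:
  R: Z = R = 560 Ω
  L: Z = jωL = j·2576·0.0139 = 0 + j35.81 Ω
  C: Z = 1/(jωC) = -j/(ω·C) = 0 - j41.25 Ω
Step 3 — Series combination: Z_total = R + L + C = 560 - j5.444 Ω = 560∠-0.6° Ω.
Step 4 — Source phasor: V = 12.4∠-50.7° V = 7.854 - j9.596 V.
Step 5 — Current: I = V / Z = 0.01419 - j0.017 A = 0.02214∠-50.1° A.
Step 6 — Complex power: S = V·I* = 0.2745 - j0.002669 VA.
Step 7 — Real power: P = Re(S) = 0.2745 W.
Step 8 — Reactive power: Q = Im(S) = -0.002669 VAR.
Step 9 — Apparent power: |S| = 0.2746 VA.
Step 10 — Power factor: PF = P/|S| = 1 (leading).

(a) P = 0.2745 W  (b) Q = -0.002669 VAR  (c) S = 0.2746 VA  (d) PF = 1 (leading)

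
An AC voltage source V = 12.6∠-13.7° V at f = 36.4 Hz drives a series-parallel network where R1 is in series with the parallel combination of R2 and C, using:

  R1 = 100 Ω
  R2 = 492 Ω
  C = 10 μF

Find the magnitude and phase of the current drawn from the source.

Step 1 — Angular frequency: ω = 2π·f = 2π·36.4 = 228.7 rad/s.
Step 2 — Component impedances:
  R1: Z = R = 100 Ω
  R2: Z = R = 492 Ω
  C: Z = 1/(jωC) = -j/(ω·C) = 0 - j437.2 Ω
Step 3 — Parallel branch: R2 || C = 1/(1/R2 + 1/C) = 217.1 - j244.3 Ω.
Step 4 — Series with R1: Z_total = R1 + (R2 || C) = 317.1 - j244.3 Ω = 400.3∠-37.6° Ω.
Step 5 — Source phasor: V = 12.6∠-13.7° V = 12.24 - j2.984 V.
Step 6 — Ohm's law: I = V / Z_total = (12.24 - j2.984) / (317.1 - j244.3) = 0.02878 + j0.01276 A.
Step 7 — Convert to polar: |I| = 0.03148 A, ∠I = 23.9°.

I = 0.03148∠23.9° A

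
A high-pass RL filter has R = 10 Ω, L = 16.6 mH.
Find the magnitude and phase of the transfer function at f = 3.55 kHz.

Step 1 — Angular frequency: ω = 2π·3550 = 2.231e+04 rad/s.
Step 2 — Transfer function: H(jω) = jωL/(R + jωL).
Step 3 — Numerator jωL = j·370.3; denominator R + jωL = 10 + j370.3.
Step 4 — H = 0.9993 + j0.02699.
Step 5 — Magnitude: |H| = 0.9996 (-0.0 dB); phase: φ = 1.5°.

|H| = 0.9996 (-0.0 dB), φ = 1.5°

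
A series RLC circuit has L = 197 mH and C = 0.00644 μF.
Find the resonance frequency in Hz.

Step 1 — Resonance condition Im(Z)=0 gives ω₀ = 1/√(LC).
Step 2 — ω₀ = 1/√(0.197·6.44e-09) = 2.808e+04 rad/s.
Step 3 — f₀ = ω₀/(2π) = 4468 Hz.

f₀ = 4468 Hz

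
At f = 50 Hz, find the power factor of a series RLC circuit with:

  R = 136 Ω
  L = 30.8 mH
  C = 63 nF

Step 1 — Angular frequency: ω = 2π·f = 2π·50 = 314.2 rad/s.
Step 2 — Component impedances:
  R: Z = R = 136 Ω
  L: Z = jωL = j·314.2·0.0308 = 0 + j9.676 Ω
  C: Z = 1/(jωC) = -j/(ω·C) = 0 - j5.053e+04 Ω
Step 3 — Series combination: Z_total = R + L + C = 136 - j5.052e+04 Ω = 5.052e+04∠-89.8° Ω.
Step 4 — Power factor: PF = cos(φ) = Re(Z)/|Z| = 136/5.052e+04 = 0.002692.
Step 5 — Type: Im(Z) = -5.052e+04 ⇒ leading (phase φ = -89.8°).

PF = 0.002692 (leading, φ = -89.8°)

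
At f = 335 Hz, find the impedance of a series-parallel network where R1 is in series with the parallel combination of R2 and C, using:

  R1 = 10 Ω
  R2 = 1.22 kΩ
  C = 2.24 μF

Step 1 — Angular frequency: ω = 2π·f = 2π·335 = 2105 rad/s.
Step 2 — Component impedances:
  R1: Z = R = 10 Ω
  R2: Z = R = 1220 Ω
  C: Z = 1/(jωC) = -j/(ω·C) = 0 - j212.1 Ω
Step 3 — Parallel branch: R2 || C = 1/(1/R2 + 1/C) = 35.79 - j205.9 Ω.
Step 4 — Series with R1: Z_total = R1 + (R2 || C) = 45.79 - j205.9 Ω = 210.9∠-77.5° Ω.

Z = 45.79 - j205.9 Ω = 210.9∠-77.5° Ω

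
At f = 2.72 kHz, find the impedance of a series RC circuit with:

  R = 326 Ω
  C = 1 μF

Step 1 — Angular frequency: ω = 2π·f = 2π·2720 = 1.709e+04 rad/s.
Step 2 — Component impedances:
  R: Z = R = 326 Ω
  C: Z = 1/(jωC) = -j/(ω·C) = 0 - j58.51 Ω
Step 3 — Series combination: Z_total = R + C = 326 - j58.51 Ω = 331.2∠-10.2° Ω.

Z = 326 - j58.51 Ω = 331.2∠-10.2° Ω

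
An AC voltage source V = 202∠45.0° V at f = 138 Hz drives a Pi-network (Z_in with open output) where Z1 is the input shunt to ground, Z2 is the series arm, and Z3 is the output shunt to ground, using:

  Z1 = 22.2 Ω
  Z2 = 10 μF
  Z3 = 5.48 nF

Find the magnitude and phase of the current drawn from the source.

Step 1 — Angular frequency: ω = 2π·f = 2π·138 = 867.1 rad/s.
Step 2 — Component impedances:
  Z1: Z = R = 22.2 Ω
  Z2: Z = 1/(jωC) = -j/(ω·C) = 0 - j115.3 Ω
  Z3: Z = 1/(jωC) = -j/(ω·C) = 0 - j2.105e+05 Ω
Step 3 — With open output, the series arm Z2 and the output shunt Z3 appear in series to ground: Z2 + Z3 = 0 - j2.106e+05 Ω.
Step 4 — Parallel with input shunt Z1: Z_in = Z1 || (Z2 + Z3) = 22.2 - j0.00234 Ω = 22.2∠-0.0° Ω.
Step 5 — Source phasor: V = 202∠45.0° V = 142.8 + j142.8 V.
Step 6 — Ohm's law: I = V / Z_total = (142.8 + j142.8) / (22.2 - j0.00234) = 6.433 + j6.435 A.
Step 7 — Convert to polar: |I| = 9.099 A, ∠I = 45.0°.

I = 9.099∠45.0° A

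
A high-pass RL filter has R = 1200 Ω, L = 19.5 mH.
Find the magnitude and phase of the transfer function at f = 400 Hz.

Step 1 — Angular frequency: ω = 2π·400 = 2513 rad/s.
Step 2 — Transfer function: H(jω) = jωL/(R + jωL).
Step 3 — Numerator jωL = j·49.01; denominator R + jωL = 1200 + j49.01.
Step 4 — H = 0.001665 + j0.04077.
Step 5 — Magnitude: |H| = 0.04081 (-27.8 dB); phase: φ = 87.7°.

|H| = 0.04081 (-27.8 dB), φ = 87.7°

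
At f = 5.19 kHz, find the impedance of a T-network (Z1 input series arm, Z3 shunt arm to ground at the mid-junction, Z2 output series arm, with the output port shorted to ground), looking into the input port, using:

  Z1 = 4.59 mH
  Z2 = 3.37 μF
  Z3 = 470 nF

Step 1 — Angular frequency: ω = 2π·f = 2π·5190 = 3.261e+04 rad/s.
Step 2 — Component impedances:
  Z1: Z = jωL = j·3.261e+04·0.00459 = 0 + j149.7 Ω
  Z2: Z = 1/(jωC) = -j/(ω·C) = 0 - j9.1 Ω
  Z3: Z = 1/(jωC) = -j/(ω·C) = 0 - j65.25 Ω
Step 3 — With the output port shorted to ground, the output series arm Z2 runs from the junction to ground; the shunt arm Z3 also runs from the junction to ground. They appear in parallel: Z3 || Z2 = 0 - j7.986 Ω.
Step 4 — Series with input arm Z1: Z_in = Z1 + (Z3 || Z2) = 0 + j141.7 Ω = 141.7∠90.0° Ω.

Z = 0 + j141.7 Ω = 141.7∠90.0° Ω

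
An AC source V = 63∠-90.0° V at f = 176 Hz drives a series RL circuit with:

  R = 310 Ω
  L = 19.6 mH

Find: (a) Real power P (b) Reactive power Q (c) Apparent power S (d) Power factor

Step 1 — Angular frequency: ω = 2π·f = 2π·176 = 1106 rad/s.
Step 2 — Component impedances:
  R: Z = R = 310 Ω
  L: Z = jωL = j·1106·0.0196 = 0 + j21.67 Ω
Step 3 — Series combination: Z_total = R + L = 310 + j21.67 Ω = 310.8∠4.0° Ω.
Step 4 — Source phasor: V = 63∠-90.0° V = 0 - j63 V.
Step 5 — Current: I = V / Z = -0.01414 - j0.2022 A = 0.2027∠-94.0° A.
Step 6 — Complex power: S = V·I* = 12.74 + j0.8908 VA.
Step 7 — Real power: P = Re(S) = 12.74 W.
Step 8 — Reactive power: Q = Im(S) = 0.8908 VAR.
Step 9 — Apparent power: |S| = 12.77 VA.
Step 10 — Power factor: PF = P/|S| = 0.9976 (lagging).

(a) P = 12.74 W  (b) Q = 0.8908 VAR  (c) S = 12.77 VA  (d) PF = 0.9976 (lagging)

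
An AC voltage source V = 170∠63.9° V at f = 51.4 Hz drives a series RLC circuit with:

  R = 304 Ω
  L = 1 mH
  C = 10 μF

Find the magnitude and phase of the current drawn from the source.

Step 1 — Angular frequency: ω = 2π·f = 2π·51.4 = 323 rad/s.
Step 2 — Component impedances:
  R: Z = R = 304 Ω
  L: Z = jωL = j·323·0.001 = 0 + j0.323 Ω
  C: Z = 1/(jωC) = -j/(ω·C) = 0 - j309.6 Ω
Step 3 — Series combination: Z_total = R + L + C = 304 - j309.3 Ω = 433.7∠-45.5° Ω.
Step 4 — Source phasor: V = 170∠63.9° V = 74.79 + j152.7 V.
Step 5 — Ohm's law: I = V / Z_total = (74.79 + j152.7) / (304 - j309.3) = -0.1302 + j0.3697 A.
Step 6 — Convert to polar: |I| = 0.392 A, ∠I = 109.4°.

I = 0.392∠109.4° A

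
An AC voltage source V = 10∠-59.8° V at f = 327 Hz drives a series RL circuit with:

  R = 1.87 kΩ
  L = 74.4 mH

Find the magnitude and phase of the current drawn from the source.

Step 1 — Angular frequency: ω = 2π·f = 2π·327 = 2055 rad/s.
Step 2 — Component impedances:
  R: Z = R = 1870 Ω
  L: Z = jωL = j·2055·0.0744 = 0 + j152.9 Ω
Step 3 — Series combination: Z_total = R + L = 1870 + j152.9 Ω = 1876∠4.7° Ω.
Step 4 — Source phasor: V = 10∠-59.8° V = 5.03 - j8.643 V.
Step 5 — Ohm's law: I = V / Z_total = (5.03 - j8.643) / (1870 + j152.9) = 0.002297 - j0.00481 A.
Step 6 — Convert to polar: |I| = 0.00533 A, ∠I = -64.5°.

I = 0.00533∠-64.5° A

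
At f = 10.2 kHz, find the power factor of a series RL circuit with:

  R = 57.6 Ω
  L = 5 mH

Step 1 — Angular frequency: ω = 2π·f = 2π·1.02e+04 = 6.409e+04 rad/s.
Step 2 — Component impedances:
  R: Z = R = 57.6 Ω
  L: Z = jωL = j·6.409e+04·0.005 = 0 + j320.4 Ω
Step 3 — Series combination: Z_total = R + L = 57.6 + j320.4 Ω = 325.6∠79.8° Ω.
Step 4 — Power factor: PF = cos(φ) = Re(Z)/|Z| = 57.6/325.6 = 0.1769.
Step 5 — Type: Im(Z) = 320.4 ⇒ lagging (phase φ = 79.8°).

PF = 0.1769 (lagging, φ = 79.8°)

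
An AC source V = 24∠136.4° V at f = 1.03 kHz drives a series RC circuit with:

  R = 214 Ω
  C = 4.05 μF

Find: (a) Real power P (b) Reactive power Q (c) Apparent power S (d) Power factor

Step 1 — Angular frequency: ω = 2π·f = 2π·1030 = 6472 rad/s.
Step 2 — Component impedances:
  R: Z = R = 214 Ω
  C: Z = 1/(jωC) = -j/(ω·C) = 0 - j38.15 Ω
Step 3 — Series combination: Z_total = R + C = 214 - j38.15 Ω = 217.4∠-10.1° Ω.
Step 4 — Source phasor: V = 24∠136.4° V = -17.38 + j16.55 V.
Step 5 — Current: I = V / Z = -0.09208 + j0.06092 A = 0.1104∠146.5° A.
Step 6 — Complex power: S = V·I* = 2.609 - j0.4651 VA.
Step 7 — Real power: P = Re(S) = 2.609 W.
Step 8 — Reactive power: Q = Im(S) = -0.4651 VAR.
Step 9 — Apparent power: |S| = 2.65 VA.
Step 10 — Power factor: PF = P/|S| = 0.9845 (leading).

(a) P = 2.609 W  (b) Q = -0.4651 VAR  (c) S = 2.65 VA  (d) PF = 0.9845 (leading)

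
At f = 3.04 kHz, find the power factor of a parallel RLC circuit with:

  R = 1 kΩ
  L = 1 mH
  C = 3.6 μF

Step 1 — Angular frequency: ω = 2π·f = 2π·3040 = 1.91e+04 rad/s.
Step 2 — Component impedances:
  R: Z = R = 1000 Ω
  L: Z = jωL = j·1.91e+04·0.001 = 0 + j19.1 Ω
  C: Z = 1/(jωC) = -j/(ω·C) = 0 - j14.54 Ω
Step 3 — Parallel combination: 1/Z_total = 1/R + 1/L + 1/C; Z_total = 3.7 - j60.71 Ω = 60.83∠-86.5° Ω.
Step 4 — Power factor: PF = cos(φ) = Re(Z)/|Z| = 3.7/60.83 = 0.06083.
Step 5 — Type: Im(Z) = -60.71 ⇒ leading (phase φ = -86.5°).

PF = 0.06083 (leading, φ = -86.5°)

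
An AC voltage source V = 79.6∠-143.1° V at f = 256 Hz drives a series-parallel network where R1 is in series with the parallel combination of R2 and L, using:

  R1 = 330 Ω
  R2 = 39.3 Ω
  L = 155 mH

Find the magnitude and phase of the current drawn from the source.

Step 1 — Angular frequency: ω = 2π·f = 2π·256 = 1608 rad/s.
Step 2 — Component impedances:
  R1: Z = R = 330 Ω
  R2: Z = R = 39.3 Ω
  L: Z = jωL = j·1608·0.155 = 0 + j249.3 Ω
Step 3 — Parallel branch: R2 || L = 1/(1/R2 + 1/L) = 38.35 + j6.045 Ω.
Step 4 — Series with R1: Z_total = R1 + (R2 || L) = 368.3 + j6.045 Ω = 368.4∠0.9° Ω.
Step 5 — Source phasor: V = 79.6∠-143.1° V = -63.65 - j47.79 V.
Step 6 — Ohm's law: I = V / Z_total = (-63.65 - j47.79) / (368.3 + j6.045) = -0.1749 - j0.1269 A.
Step 7 — Convert to polar: |I| = 0.2161 A, ∠I = -144.0°.

I = 0.2161∠-144.0° A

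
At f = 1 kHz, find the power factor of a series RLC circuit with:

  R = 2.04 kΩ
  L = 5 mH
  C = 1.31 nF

Step 1 — Angular frequency: ω = 2π·f = 2π·1000 = 6283 rad/s.
Step 2 — Component impedances:
  R: Z = R = 2040 Ω
  L: Z = jωL = j·6283·0.005 = 0 + j31.42 Ω
  C: Z = 1/(jωC) = -j/(ω·C) = 0 - j1.215e+05 Ω
Step 3 — Series combination: Z_total = R + L + C = 2040 - j1.215e+05 Ω = 1.215e+05∠-89.0° Ω.
Step 4 — Power factor: PF = cos(φ) = Re(Z)/|Z| = 2040/1.215e+05 = 0.01679.
Step 5 — Type: Im(Z) = -1.215e+05 ⇒ leading (phase φ = -89.0°).

PF = 0.01679 (leading, φ = -89.0°)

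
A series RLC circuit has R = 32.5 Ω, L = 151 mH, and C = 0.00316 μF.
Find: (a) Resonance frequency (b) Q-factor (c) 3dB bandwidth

Step 1 — Resonance: ω₀ = 1/√(LC) = 1/√(0.151·3.16e-09) = 4.578e+04 rad/s.
Step 2 — f₀ = ω₀/(2π) = 7286 Hz.
Step 3 — Series Q: Q = ω₀L/R = 4.578e+04·0.151/32.5 = 212.7.
Step 4 — Bandwidth: Δω = ω₀/Q = 215.2 rad/s; BW = Δω/(2π) = 34.26 Hz.

(a) f₀ = 7286 Hz  (b) Q = 212.7  (c) BW = 34.26 Hz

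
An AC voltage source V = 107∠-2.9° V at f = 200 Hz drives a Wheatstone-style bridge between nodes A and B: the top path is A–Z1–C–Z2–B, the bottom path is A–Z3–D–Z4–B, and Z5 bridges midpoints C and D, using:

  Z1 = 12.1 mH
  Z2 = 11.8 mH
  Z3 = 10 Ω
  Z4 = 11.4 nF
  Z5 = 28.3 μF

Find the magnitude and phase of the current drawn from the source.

Step 1 — Angular frequency: ω = 2π·f = 2π·200 = 1257 rad/s.
Step 2 — Component impedances:
  Z1: Z = jωL = j·1257·0.0121 = 0 + j15.21 Ω
  Z2: Z = jωL = j·1257·0.0118 = 0 + j14.83 Ω
  Z3: Z = R = 10 Ω
  Z4: Z = 1/(jωC) = -j/(ω·C) = 0 - j6.98e+04 Ω
  Z5: Z = 1/(jωC) = -j/(ω·C) = 0 - j28.12 Ω
Step 3 — Bridge requires nodal analysis (the Z5 bridge couples midpoints C and D, so the two paths cannot be reduced to a simple series/parallel combination). Setting node B to ground and injecting 1 A at node A, the 3-node admittance system at A, C, D solves to V_A = Z_AB = 8.683 + j41.24 Ω = 42.14∠78.1° Ω.
Step 4 — Source phasor: V = 107∠-2.9° V = 106.9 - j5.413 V.
Step 5 — Ohm's law: I = V / Z_total = (106.9 - j5.413) / (8.683 + j41.24) = 0.3967 - j2.508 A.
Step 6 — Convert to polar: |I| = 2.539 A, ∠I = -81.0°.

I = 2.539∠-81.0° A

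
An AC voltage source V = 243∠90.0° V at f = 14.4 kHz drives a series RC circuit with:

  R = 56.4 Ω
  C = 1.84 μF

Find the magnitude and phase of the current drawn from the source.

Step 1 — Angular frequency: ω = 2π·f = 2π·1.44e+04 = 9.048e+04 rad/s.
Step 2 — Component impedances:
  R: Z = R = 56.4 Ω
  C: Z = 1/(jωC) = -j/(ω·C) = 0 - j6.007 Ω
Step 3 — Series combination: Z_total = R + C = 56.4 - j6.007 Ω = 56.72∠-6.1° Ω.
Step 4 — Source phasor: V = 243∠90.0° V = 0 + j243 V.
Step 5 — Ohm's law: I = V / Z_total = (0 + j243) / (56.4 - j6.007) = -0.4537 + j4.26 A.
Step 6 — Convert to polar: |I| = 4.284 A, ∠I = 96.1°.

I = 4.284∠96.1° A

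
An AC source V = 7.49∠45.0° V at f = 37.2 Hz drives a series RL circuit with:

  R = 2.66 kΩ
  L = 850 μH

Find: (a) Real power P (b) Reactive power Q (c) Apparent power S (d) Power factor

Step 1 — Angular frequency: ω = 2π·f = 2π·37.2 = 233.7 rad/s.
Step 2 — Component impedances:
  R: Z = R = 2660 Ω
  L: Z = jωL = j·233.7·0.00085 = 0 + j0.1987 Ω
Step 3 — Series combination: Z_total = R + L = 2660 + j0.1987 Ω = 2660∠0.0° Ω.
Step 4 — Source phasor: V = 7.49∠45.0° V = 5.296 + j5.296 V.
Step 5 — Current: I = V / Z = 0.001991 + j0.001991 A = 0.002816∠45.0° A.
Step 6 — Complex power: S = V·I* = 0.02109 + j1.575e-06 VA.
Step 7 — Real power: P = Re(S) = 0.02109 W.
Step 8 — Reactive power: Q = Im(S) = 1.575e-06 VAR.
Step 9 — Apparent power: |S| = 0.02109 VA.
Step 10 — Power factor: PF = P/|S| = 1 (lagging).

(a) P = 0.02109 W  (b) Q = 1.575e-06 VAR  (c) S = 0.02109 VA  (d) PF = 1 (lagging)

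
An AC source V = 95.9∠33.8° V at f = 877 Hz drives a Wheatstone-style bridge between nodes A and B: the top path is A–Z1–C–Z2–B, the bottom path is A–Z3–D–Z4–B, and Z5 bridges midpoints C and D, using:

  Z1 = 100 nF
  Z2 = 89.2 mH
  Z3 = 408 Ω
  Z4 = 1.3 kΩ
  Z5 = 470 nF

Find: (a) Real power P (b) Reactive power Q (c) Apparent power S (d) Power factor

Step 1 — Angular frequency: ω = 2π·f = 2π·877 = 5510 rad/s.
Step 2 — Component impedances:
  Z1: Z = 1/(jωC) = -j/(ω·C) = 0 - j1815 Ω
  Z2: Z = jωL = j·5510·0.0892 = 0 + j491.5 Ω
  Z3: Z = R = 408 Ω
  Z4: Z = R = 1300 Ω
  Z5: Z = 1/(jωC) = -j/(ω·C) = 0 - j386.1 Ω
Step 3 — Bridge requires nodal analysis (the Z5 bridge couples midpoints C and D, so the two paths cannot be reduced to a simple series/parallel combination). Setting node B to ground and injecting 1 A at node A, the 3-node admittance system at A, C, D solves to V_A = Z_AB = 293.1 + j136.2 Ω = 323.2∠24.9° Ω.
Step 4 — Source phasor: V = 95.9∠33.8° V = 79.69 + j53.35 V.
Step 5 — Current: I = V / Z = 0.2932 + j0.04581 A = 0.2967∠8.9° A.
Step 6 — Complex power: S = V·I* = 25.81 + j11.99 VA.
Step 7 — Real power: P = Re(S) = 25.81 W.
Step 8 — Reactive power: Q = Im(S) = 11.99 VAR.
Step 9 — Apparent power: |S| = 28.46 VA.
Step 10 — Power factor: PF = P/|S| = 0.9069 (lagging).

(a) P = 25.81 W  (b) Q = 11.99 VAR  (c) S = 28.46 VA  (d) PF = 0.9069 (lagging)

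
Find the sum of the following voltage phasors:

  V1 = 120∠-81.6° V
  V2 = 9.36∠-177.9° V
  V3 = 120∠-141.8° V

Step 1 — Convert each phasor to rectangular form:
  V1 = 120·(cos(-81.6°) + j·sin(-81.6°)) = 17.53 - j118.7 V
  V2 = 9.36·(cos(-177.9°) + j·sin(-177.9°)) = -9.354 - j0.343 V
  V3 = 120·(cos(-141.8°) + j·sin(-141.8°)) = -94.3 - j74.21 V
Step 2 — Sum components: V_total = -86.13 - j193.3 V.
Step 3 — Convert to polar: |V_total| = 211.6 V, ∠V_total = -114.0°.

V_total = 211.6∠-114.0° V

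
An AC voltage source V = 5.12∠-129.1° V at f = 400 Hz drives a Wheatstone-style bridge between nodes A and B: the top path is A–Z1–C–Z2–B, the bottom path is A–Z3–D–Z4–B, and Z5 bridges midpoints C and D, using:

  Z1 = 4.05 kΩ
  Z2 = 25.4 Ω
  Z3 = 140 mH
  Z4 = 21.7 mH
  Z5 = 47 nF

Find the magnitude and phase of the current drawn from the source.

Step 1 — Angular frequency: ω = 2π·f = 2π·400 = 2513 rad/s.
Step 2 — Component impedances:
  Z1: Z = R = 4050 Ω
  Z2: Z = R = 25.4 Ω
  Z3: Z = jωL = j·2513·0.14 = 0 + j351.9 Ω
  Z4: Z = jωL = j·2513·0.0217 = 0 + j54.54 Ω
  Z5: Z = 1/(jωC) = -j/(ω·C) = 0 - j8466 Ω
Step 3 — Bridge requires nodal analysis (the Z5 bridge couples midpoints C and D, so the two paths cannot be reduced to a simple series/parallel combination). Setting node B to ground and injecting 1 A at node A, the 3-node admittance system at A, C, D solves to V_A = Z_AB = 40.19 + j402.7 Ω = 404.7∠84.3° Ω.
Step 4 — Source phasor: V = 5.12∠-129.1° V = -3.229 - j3.973 V.
Step 5 — Ohm's law: I = V / Z_total = (-3.229 - j3.973) / (40.19 + j402.7) = -0.01056 + j0.006964 A.
Step 6 — Convert to polar: |I| = 0.01265 A, ∠I = 146.6°.

I = 0.01265∠146.6° A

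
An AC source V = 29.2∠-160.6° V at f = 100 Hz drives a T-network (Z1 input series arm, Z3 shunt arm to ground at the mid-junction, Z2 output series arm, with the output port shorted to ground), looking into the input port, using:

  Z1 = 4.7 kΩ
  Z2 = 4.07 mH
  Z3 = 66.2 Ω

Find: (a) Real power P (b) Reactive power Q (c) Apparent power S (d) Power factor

Step 1 — Angular frequency: ω = 2π·f = 2π·100 = 628.3 rad/s.
Step 2 — Component impedances:
  Z1: Z = R = 4700 Ω
  Z2: Z = jωL = j·628.3·0.00407 = 0 + j2.557 Ω
  Z3: Z = R = 66.2 Ω
Step 3 — With the output port shorted to ground, the output series arm Z2 runs from the junction to ground; the shunt arm Z3 also runs from the junction to ground. They appear in parallel: Z3 || Z2 = 0.09864 + j2.553 Ω.
Step 4 — Series with input arm Z1: Z_in = Z1 + (Z3 || Z2) = 4700 + j2.553 Ω = 4700∠0.0° Ω.
Step 5 — Source phasor: V = 29.2∠-160.6° V = -27.54 - j9.699 V.
Step 6 — Current: I = V / Z = -0.005861 - j0.00206 A = 0.006213∠-160.6° A.
Step 7 — Complex power: S = V·I* = 0.1814 + j9.855e-05 VA.
Step 8 — Real power: P = Re(S) = 0.1814 W.
Step 9 — Reactive power: Q = Im(S) = 9.855e-05 VAR.
Step 10 — Apparent power: |S| = 0.1814 VA.
Step 11 — Power factor: PF = P/|S| = 1 (lagging).

(a) P = 0.1814 W  (b) Q = 9.855e-05 VAR  (c) S = 0.1814 VA  (d) PF = 1 (lagging)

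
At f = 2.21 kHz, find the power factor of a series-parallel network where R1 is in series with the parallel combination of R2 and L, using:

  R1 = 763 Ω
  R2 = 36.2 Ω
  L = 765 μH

Step 1 — Angular frequency: ω = 2π·f = 2π·2210 = 1.389e+04 rad/s.
Step 2 — Component impedances:
  R1: Z = R = 763 Ω
  R2: Z = R = 36.2 Ω
  L: Z = jωL = j·1.389e+04·0.000765 = 0 + j10.62 Ω
Step 3 — Parallel branch: R2 || L = 1/(1/R2 + 1/L) = 2.87 + j9.78 Ω.
Step 4 — Series with R1: Z_total = R1 + (R2 || L) = 765.9 + j9.78 Ω = 765.9∠0.7° Ω.
Step 5 — Power factor: PF = cos(φ) = Re(Z)/|Z| = 765.87/765.93 = 0.9999.
Step 6 — Type: Im(Z) = 9.78 ⇒ lagging (phase φ = 0.7°).

PF = 0.9999 (lagging, φ = 0.7°)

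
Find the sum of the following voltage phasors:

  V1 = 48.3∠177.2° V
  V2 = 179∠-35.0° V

Step 1 — Convert each phasor to rectangular form:
  V1 = 48.3·(cos(177.2°) + j·sin(177.2°)) = -48.24 + j2.359 V
  V2 = 179·(cos(-35.0°) + j·sin(-35.0°)) = 146.6 - j102.7 V
Step 2 — Sum components: V_total = 98.39 - j100.3 V.
Step 3 — Convert to polar: |V_total| = 140.5 V, ∠V_total = -45.6°.

V_total = 140.5∠-45.6° V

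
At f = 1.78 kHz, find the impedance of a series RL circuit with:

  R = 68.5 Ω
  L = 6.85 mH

Step 1 — Angular frequency: ω = 2π·f = 2π·1780 = 1.118e+04 rad/s.
Step 2 — Component impedances:
  R: Z = R = 68.5 Ω
  L: Z = jωL = j·1.118e+04·0.00685 = 0 + j76.61 Ω
Step 3 — Series combination: Z_total = R + L = 68.5 + j76.61 Ω = 102.8∠48.2° Ω.

Z = 68.5 + j76.61 Ω = 102.8∠48.2° Ω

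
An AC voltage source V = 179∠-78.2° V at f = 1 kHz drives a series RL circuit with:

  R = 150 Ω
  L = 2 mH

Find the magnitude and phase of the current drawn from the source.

Step 1 — Angular frequency: ω = 2π·f = 2π·1000 = 6283 rad/s.
Step 2 — Component impedances:
  R: Z = R = 150 Ω
  L: Z = jωL = j·6283·0.002 = 0 + j12.57 Ω
Step 3 — Series combination: Z_total = R + L = 150 + j12.57 Ω = 150.5∠4.8° Ω.
Step 4 — Source phasor: V = 179∠-78.2° V = 36.6 - j175.2 V.
Step 5 — Ohm's law: I = V / Z_total = (36.6 - j175.2) / (150 + j12.57) = 0.1452 - j1.18 A.
Step 6 — Convert to polar: |I| = 1.189 A, ∠I = -83.0°.

I = 1.189∠-83.0° A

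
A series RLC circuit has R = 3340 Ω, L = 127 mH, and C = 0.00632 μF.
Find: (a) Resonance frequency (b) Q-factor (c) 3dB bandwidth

Step 1 — Resonance: ω₀ = 1/√(LC) = 1/√(0.127·6.32e-09) = 3.53e+04 rad/s.
Step 2 — f₀ = ω₀/(2π) = 5618 Hz.
Step 3 — Series Q: Q = ω₀L/R = 3.53e+04·0.127/3340 = 1.342.
Step 4 — Bandwidth: Δω = ω₀/Q = 2.63e+04 rad/s; BW = Δω/(2π) = 4186 Hz.

(a) f₀ = 5618 Hz  (b) Q = 1.342  (c) BW = 4186 Hz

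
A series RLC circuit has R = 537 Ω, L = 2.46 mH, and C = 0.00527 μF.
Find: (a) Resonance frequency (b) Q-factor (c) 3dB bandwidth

Step 1 — Resonance: ω₀ = 1/√(LC) = 1/√(0.00246·5.27e-09) = 2.777e+05 rad/s.
Step 2 — f₀ = ω₀/(2π) = 4.42e+04 Hz.
Step 3 — Series Q: Q = ω₀L/R = 2.777e+05·0.00246/537 = 1.272.
Step 4 — Bandwidth: Δω = ω₀/Q = 2.183e+05 rad/s; BW = Δω/(2π) = 3.474e+04 Hz.

(a) f₀ = 4.42e+04 Hz  (b) Q = 1.272  (c) BW = 3.474e+04 Hz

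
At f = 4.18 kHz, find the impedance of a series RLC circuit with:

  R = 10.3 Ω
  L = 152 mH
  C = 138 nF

Step 1 — Angular frequency: ω = 2π·f = 2π·4180 = 2.626e+04 rad/s.
Step 2 — Component impedances:
  R: Z = R = 10.3 Ω
  L: Z = jωL = j·2.626e+04·0.152 = 0 + j3992 Ω
  C: Z = 1/(jωC) = -j/(ω·C) = 0 - j275.9 Ω
Step 3 — Series combination: Z_total = R + L + C = 10.3 + j3716 Ω = 3716∠89.8° Ω.

Z = 10.3 + j3716 Ω = 3716∠89.8° Ω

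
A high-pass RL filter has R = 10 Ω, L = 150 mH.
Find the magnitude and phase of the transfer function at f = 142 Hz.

Step 1 — Angular frequency: ω = 2π·142 = 892.2 rad/s.
Step 2 — Transfer function: H(jω) = jωL/(R + jωL).
Step 3 — Numerator jωL = j·133.8; denominator R + jωL = 10 + j133.8.
Step 4 — H = 0.9944 + j0.07431.
Step 5 — Magnitude: |H| = 0.9972 (-0.0 dB); phase: φ = 4.3°.

|H| = 0.9972 (-0.0 dB), φ = 4.3°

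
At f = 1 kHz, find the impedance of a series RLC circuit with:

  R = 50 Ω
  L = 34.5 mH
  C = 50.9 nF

Step 1 — Angular frequency: ω = 2π·f = 2π·1000 = 6283 rad/s.
Step 2 — Component impedances:
  R: Z = R = 50 Ω
  L: Z = jωL = j·6283·0.0345 = 0 + j216.8 Ω
  C: Z = 1/(jωC) = -j/(ω·C) = 0 - j3127 Ω
Step 3 — Series combination: Z_total = R + L + C = 50 - j2910 Ω = 2910∠-89.0° Ω.

Z = 50 - j2910 Ω = 2910∠-89.0° Ω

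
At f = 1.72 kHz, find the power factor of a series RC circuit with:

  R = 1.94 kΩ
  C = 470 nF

Step 1 — Angular frequency: ω = 2π·f = 2π·1720 = 1.081e+04 rad/s.
Step 2 — Component impedances:
  R: Z = R = 1940 Ω
  C: Z = 1/(jωC) = -j/(ω·C) = 0 - j196.9 Ω
Step 3 — Series combination: Z_total = R + C = 1940 - j196.9 Ω = 1950∠-5.8° Ω.
Step 4 — Power factor: PF = cos(φ) = Re(Z)/|Z| = 1940/1950 = 0.9949.
Step 5 — Type: Im(Z) = -196.9 ⇒ leading (phase φ = -5.8°).

PF = 0.9949 (leading, φ = -5.8°)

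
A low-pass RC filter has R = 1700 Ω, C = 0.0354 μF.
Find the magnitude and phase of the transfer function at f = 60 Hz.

Step 1 — Angular frequency: ω = 2π·60 = 377 rad/s.
Step 2 — Transfer function: H(jω) = 1/(1 + jωRC).
Step 3 — Denominator: 1 + jωRC = 1 + j·377·1700·3.54e-08 = 1 + j0.02269.
Step 4 — H = 0.9995 - j0.02268.
Step 5 — Magnitude: |H| = 0.9997 (-0.0 dB); phase: φ = -1.3°.

|H| = 0.9997 (-0.0 dB), φ = -1.3°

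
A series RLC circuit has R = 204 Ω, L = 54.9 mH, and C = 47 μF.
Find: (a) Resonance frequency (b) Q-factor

Step 1 — Resonance condition Im(Z)=0 gives ω₀ = 1/√(LC).
Step 2 — ω₀ = 1/√(0.0549·4.7e-05) = 622.5 rad/s.
Step 3 — f₀ = ω₀/(2π) = 99.08 Hz.
Step 4 — Series Q: Q = ω₀L/R = 622.5·0.0549/204 = 0.1675.

(a) f₀ = 99.08 Hz  (b) Q = 0.1675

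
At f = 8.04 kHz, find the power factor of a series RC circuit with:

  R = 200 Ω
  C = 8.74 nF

Step 1 — Angular frequency: ω = 2π·f = 2π·8040 = 5.052e+04 rad/s.
Step 2 — Component impedances:
  R: Z = R = 200 Ω
  C: Z = 1/(jωC) = -j/(ω·C) = 0 - j2265 Ω
Step 3 — Series combination: Z_total = R + C = 200 - j2265 Ω = 2274∠-85.0° Ω.
Step 4 — Power factor: PF = cos(φ) = Re(Z)/|Z| = 200/2273.7 = 0.08796.
Step 5 — Type: Im(Z) = -2265 ⇒ leading (phase φ = -85.0°).

PF = 0.08796 (leading, φ = -85.0°)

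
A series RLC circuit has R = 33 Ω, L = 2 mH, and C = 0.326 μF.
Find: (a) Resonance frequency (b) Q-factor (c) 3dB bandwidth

Step 1 — Resonance: ω₀ = 1/√(LC) = 1/√(0.002·3.26e-07) = 3.916e+04 rad/s.
Step 2 — f₀ = ω₀/(2π) = 6233 Hz.
Step 3 — Series Q: Q = ω₀L/R = 3.916e+04·0.002/33 = 2.374.
Step 4 — Bandwidth: Δω = ω₀/Q = 1.65e+04 rad/s; BW = Δω/(2π) = 2626 Hz.

(a) f₀ = 6233 Hz  (b) Q = 2.374  (c) BW = 2626 Hz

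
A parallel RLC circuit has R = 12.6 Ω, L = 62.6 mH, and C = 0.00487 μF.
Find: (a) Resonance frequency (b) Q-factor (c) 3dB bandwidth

Step 1 — Resonance: ω₀ = 1/√(LC) = 1/√(0.0626·4.87e-09) = 5.727e+04 rad/s.
Step 2 — f₀ = ω₀/(2π) = 9115 Hz.
Step 3 — Parallel Q: Q = R/(ω₀L) = 12.6/(5.727e+04·0.0626) = 0.003514.
Step 4 — Bandwidth: Δω = ω₀/Q = 1.63e+07 rad/s; BW = Δω/(2π) = 2.594e+06 Hz.

(a) f₀ = 9115 Hz  (b) Q = 0.003514  (c) BW = 2.594e+06 Hz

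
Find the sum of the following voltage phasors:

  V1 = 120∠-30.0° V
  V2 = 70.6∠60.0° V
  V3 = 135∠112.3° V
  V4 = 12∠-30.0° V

Step 1 — Convert each phasor to rectangular form:
  V1 = 120·(cos(-30.0°) + j·sin(-30.0°)) = 103.9 - j60 V
  V2 = 70.6·(cos(60.0°) + j·sin(60.0°)) = 35.3 + j61.14 V
  V3 = 135·(cos(112.3°) + j·sin(112.3°)) = -51.23 + j124.9 V
  V4 = 12·(cos(-30.0°) + j·sin(-30.0°)) = 10.39 - j6 V
Step 2 — Sum components: V_total = 98.39 + j120 V.
Step 3 — Convert to polar: |V_total| = 155.2 V, ∠V_total = 50.7°.

V_total = 155.2∠50.7° V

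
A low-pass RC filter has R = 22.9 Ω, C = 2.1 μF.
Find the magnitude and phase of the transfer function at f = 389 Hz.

Step 1 — Angular frequency: ω = 2π·389 = 2444 rad/s.
Step 2 — Transfer function: H(jω) = 1/(1 + jωRC).
Step 3 — Denominator: 1 + jωRC = 1 + j·2444·22.9·2.1e-06 = 1 + j0.1175.
Step 4 — H = 0.9864 - j0.1159.
Step 5 — Magnitude: |H| = 0.9932 (-0.1 dB); phase: φ = -6.7°.

|H| = 0.9932 (-0.1 dB), φ = -6.7°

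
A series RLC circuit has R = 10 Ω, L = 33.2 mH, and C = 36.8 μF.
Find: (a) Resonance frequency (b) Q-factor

Step 1 — Resonance condition Im(Z)=0 gives ω₀ = 1/√(LC).
Step 2 — ω₀ = 1/√(0.0332·3.68e-05) = 904.7 rad/s.
Step 3 — f₀ = ω₀/(2π) = 144 Hz.
Step 4 — Series Q: Q = ω₀L/R = 904.7·0.0332/10 = 3.004.

(a) f₀ = 144 Hz  (b) Q = 3.004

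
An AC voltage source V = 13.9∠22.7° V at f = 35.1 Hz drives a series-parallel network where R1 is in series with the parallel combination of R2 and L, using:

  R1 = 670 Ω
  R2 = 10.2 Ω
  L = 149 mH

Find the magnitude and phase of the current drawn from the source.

Step 1 — Angular frequency: ω = 2π·f = 2π·35.1 = 220.5 rad/s.
Step 2 — Component impedances:
  R1: Z = R = 670 Ω
  R2: Z = R = 10.2 Ω
  L: Z = jωL = j·220.5·0.149 = 0 + j32.86 Ω
Step 3 — Parallel branch: R2 || L = 1/(1/R2 + 1/L) = 9.304 + j2.888 Ω.
Step 4 — Series with R1: Z_total = R1 + (R2 || L) = 679.3 + j2.888 Ω = 679.3∠0.2° Ω.
Step 5 — Source phasor: V = 13.9∠22.7° V = 12.82 + j5.364 V.
Step 6 — Ohm's law: I = V / Z_total = (12.82 + j5.364) / (679.3 + j2.888) = 0.01891 + j0.007816 A.
Step 7 — Convert to polar: |I| = 0.02046 A, ∠I = 22.5°.

I = 0.02046∠22.5° A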